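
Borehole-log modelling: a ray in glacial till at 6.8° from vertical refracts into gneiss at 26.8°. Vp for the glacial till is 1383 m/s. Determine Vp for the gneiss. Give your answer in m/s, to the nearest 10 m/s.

sin 6.8° = 0.1184; sin 26.8° = 0.4509.
V₂ = V₁·(sin θ₂/sin θ₁) = 1383·(0.4509/0.1184) = 5266.41 m/s.

5270 m/s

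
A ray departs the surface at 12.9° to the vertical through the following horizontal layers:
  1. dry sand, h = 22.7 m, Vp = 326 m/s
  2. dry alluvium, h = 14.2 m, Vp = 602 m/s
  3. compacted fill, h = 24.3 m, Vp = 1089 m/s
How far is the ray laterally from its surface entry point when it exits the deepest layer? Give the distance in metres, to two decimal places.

p = sin θ₁/V₁ = sin 12.9°/326 = 6.8482e-04 s/m is conserved through the stack.
Layer 1: θ = 12.90°; offset = 22.7·tan 12.90° = 5.1990 m.
Layer 2: sin θ = p·602 = 0.4123 → θ = 24.35°; offset = 14.2·tan 24.35° = 6.4255 m.
Layer 3: sin θ = p·1089 = 0.7458 → θ = 48.22°; offset = 24.3·tan 48.22° = 27.2018 m.
Σ offsets = 38.8263 m.

38.83 m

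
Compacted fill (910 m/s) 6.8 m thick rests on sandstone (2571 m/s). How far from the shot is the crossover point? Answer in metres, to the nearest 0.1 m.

θ_c = arcsin(910/2571) = 20.73°, so cos θ_c = 0.9353 and tᵢ = 2h cos θ_c/V₁ = 0.0140 s.
At crossover x/V₁ = x/V₂ + tᵢ ⇒ x = tᵢ/(1/V₁ − 1/V₂) = 0.01398/(1.0989e-03 − 3.8895e-04) = 19.69 m.

19.7 m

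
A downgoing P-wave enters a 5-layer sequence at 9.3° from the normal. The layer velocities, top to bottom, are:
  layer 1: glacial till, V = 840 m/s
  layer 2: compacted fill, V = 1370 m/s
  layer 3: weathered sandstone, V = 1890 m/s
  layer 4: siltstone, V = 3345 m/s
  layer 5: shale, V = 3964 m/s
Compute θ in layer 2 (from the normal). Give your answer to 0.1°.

15.3°

Ray parameter p = sin 9.3° / 840 = 1.9239e-04 s/m.
sin θ_2 = p·V_2 = 1.9239e-04 × 1370 = 0.2636.
θ_2 = arcsin 0.2636 = 15.28°.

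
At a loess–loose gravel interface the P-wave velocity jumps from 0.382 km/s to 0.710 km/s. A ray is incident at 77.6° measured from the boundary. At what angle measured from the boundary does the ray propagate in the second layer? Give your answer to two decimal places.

Convert to the normal: θ₁ = 90° − 77.6° = 12.4°.
Snell's law: sin θ₂ = (V₂/V₁)·sin θ₁ = (0.710/0.382)·sin 12.4° = 0.3991.
θ₂ = arcsin 0.3991 = 23.52° from the normal.
From the interface: 90° − 23.52° = 66.48°.

66.48°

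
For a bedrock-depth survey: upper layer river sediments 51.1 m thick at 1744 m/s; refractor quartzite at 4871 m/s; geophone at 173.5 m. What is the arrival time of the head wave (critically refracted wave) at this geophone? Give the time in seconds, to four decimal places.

t = x/V₂ + 2h·√(V₂²−V₁²)/(V₁V₂).
√(V₂²−V₁²) = √(4871²−1744²) = 4548.1 m/s; delay term = 2·51.1·4548.1/(1744·4871) = 0.05472 s.
t = 173.5/4871 + 0.05472 = 0.09034 s.

0.0903 s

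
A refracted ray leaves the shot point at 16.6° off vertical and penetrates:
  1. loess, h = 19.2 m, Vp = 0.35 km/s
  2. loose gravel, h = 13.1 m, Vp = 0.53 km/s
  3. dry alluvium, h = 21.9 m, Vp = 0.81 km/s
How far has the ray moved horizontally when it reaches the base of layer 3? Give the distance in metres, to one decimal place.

Apply Snell's law at each interface; in layer i the horizontal offset is hᵢ·tan θᵢ.
Layer 1: θ = 16.60°; offset = 19.2·tan 16.60° = 5.724 m.
Layer 2: sin θ = 0.53·sin 16.6°/0.35 = 0.4326, θ = 25.63°; offset = 13.1·tan 25.63° = 6.286 m.
Layer 3: sin θ = 0.81·sin 16.6°/0.35 = 0.6612, θ = 41.39°; offset = 21.9·tan 41.39° = 19.300 m.
Summing the layer offsets gives 31.309 m.

31.3 m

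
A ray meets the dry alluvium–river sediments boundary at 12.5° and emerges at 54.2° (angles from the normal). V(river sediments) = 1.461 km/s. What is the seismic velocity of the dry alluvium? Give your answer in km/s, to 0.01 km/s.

0.39 km/s

sin 12.5° = 0.2164; sin 54.2° = 0.8111.
V₁ = V₂·(sin θ₁/sin θ₂) = 1.461·(0.2164/0.8111) = 0.39 km/s.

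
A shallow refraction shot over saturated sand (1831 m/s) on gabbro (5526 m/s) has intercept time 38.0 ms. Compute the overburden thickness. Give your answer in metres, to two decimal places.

36.87 m

h = tᵢ·V₁·V₂ / (2·√(V₂²−V₁²)).
√(V₂²−V₁²) = √(5526² − 1831²) = 5213.8 m/s.
h = 0.038 s × 1831 × 5526 / (2 × 5213.8) = 36.87 m.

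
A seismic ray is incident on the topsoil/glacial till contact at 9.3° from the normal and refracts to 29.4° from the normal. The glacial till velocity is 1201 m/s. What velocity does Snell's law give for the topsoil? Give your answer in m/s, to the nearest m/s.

395 m/s

sin 9.3° = 0.1616; sin 29.4° = 0.4909.
V₁ = V₂·(sin θ₁/sin θ₂) = 1201·(0.1616/0.4909) = 395.37 m/s.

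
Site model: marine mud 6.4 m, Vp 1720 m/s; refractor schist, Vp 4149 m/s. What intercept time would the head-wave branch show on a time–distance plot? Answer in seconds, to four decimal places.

θ_c = arcsin(V₁/V₂) = arcsin(1720/4149) = 24.49°; cos θ_c = 0.9100.
tᵢ = 2h·cos θ_c / V₁ = 2·6.4·0.9100 / 1720 = 0.00677 s.

0.0068 s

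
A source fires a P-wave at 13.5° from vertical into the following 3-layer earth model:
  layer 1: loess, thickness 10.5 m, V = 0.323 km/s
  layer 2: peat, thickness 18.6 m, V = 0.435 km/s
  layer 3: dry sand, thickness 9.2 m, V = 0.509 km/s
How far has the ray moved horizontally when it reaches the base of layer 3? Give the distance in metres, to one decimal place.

Apply Snell's law at each interface; in layer i the horizontal offset is hᵢ·tan θᵢ.
Layer 1: θ = 13.50°; offset = 10.5·tan 13.50° = 2.521 m.
Layer 2: sin θ = 0.435·sin 13.5°/0.323 = 0.3144, θ = 18.32°; offset = 18.6·tan 18.32° = 6.160 m.
Layer 3: sin θ = 0.509·sin 13.5°/0.323 = 0.3679, θ = 21.58°; offset = 9.2·tan 21.58° = 3.640 m.
Summing the layer offsets gives 12.321 m.

12.3 m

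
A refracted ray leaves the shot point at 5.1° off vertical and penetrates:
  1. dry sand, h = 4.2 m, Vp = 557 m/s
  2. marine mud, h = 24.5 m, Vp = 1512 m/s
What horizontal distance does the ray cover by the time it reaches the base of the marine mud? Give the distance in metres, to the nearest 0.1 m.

6.5 m

Apply Snell's law at each interface; in layer i the horizontal offset is hᵢ·tan θᵢ.
Layer 1: θ = 5.10°; offset = 4.2·tan 5.10° = 0.375 m.
Layer 2: sin θ = 1512·sin 5.1°/557 = 0.2413, θ = 13.96°; offset = 24.5·tan 13.96° = 6.092 m.
Total horizontal offset = 6.467 m.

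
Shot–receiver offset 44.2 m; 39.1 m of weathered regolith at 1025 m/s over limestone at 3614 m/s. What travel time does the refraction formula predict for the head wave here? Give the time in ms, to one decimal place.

t = x/V₂ + 2h·√(V₂²−V₁²)/(V₁V₂).
√(V₂²−V₁²) = √(3614²−1025²) = 3465.6 m/s; delay term = 2·39.1·3465.6/(1025·3614) = 0.07316 s.
t = 44.2/3614 + 0.07316 = 0.08539 s.

85.4 ms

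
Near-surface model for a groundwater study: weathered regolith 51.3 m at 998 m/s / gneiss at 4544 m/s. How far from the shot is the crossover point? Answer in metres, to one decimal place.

x_cross = 2h·√((V₂+V₁)/(V₂−V₁)).
(V₂+V₁)/(V₂−V₁) = (4544+998)/(4544−998) = 1.5629; √ = 1.2502.
x_cross = 2·51.3·1.2502 = 128.27 m.

128.3 m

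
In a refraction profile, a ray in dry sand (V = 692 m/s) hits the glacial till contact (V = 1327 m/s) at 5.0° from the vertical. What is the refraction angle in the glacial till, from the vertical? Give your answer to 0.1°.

sin θ₁/V₁ = sin θ₂/V₂ ⇒ sin θ₂ = 1327·sin 5.0°/692 = 1327·0.0872/692 = 0.1671.
θ₂ = sin⁻¹(0.1671) = 9.62° (from vertical).

9.6°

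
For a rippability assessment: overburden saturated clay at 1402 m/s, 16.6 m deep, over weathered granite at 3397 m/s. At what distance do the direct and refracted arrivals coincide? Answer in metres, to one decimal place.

θ_c = arcsin(1402/3397) = 24.38°, so cos θ_c = 0.9109 and tᵢ = 2h cos θ_c/V₁ = 0.0216 s.
At crossover x/V₁ = x/V₂ + tᵢ ⇒ x = tᵢ/(1/V₁ − 1/V₂) = 0.02157/(7.1327e-04 − 2.9438e-04) = 51.49 m.

51.5 m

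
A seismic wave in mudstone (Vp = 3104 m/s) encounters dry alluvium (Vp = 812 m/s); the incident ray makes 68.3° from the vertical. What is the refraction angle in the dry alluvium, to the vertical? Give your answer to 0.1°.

14.1°

Snell's law: sin θ₂ = (V₂/V₁)·sin θ₁ = (812/3104)·sin 68.3° = 0.2431.
θ₂ = sin⁻¹(0.2431) = 14.07° (from vertical).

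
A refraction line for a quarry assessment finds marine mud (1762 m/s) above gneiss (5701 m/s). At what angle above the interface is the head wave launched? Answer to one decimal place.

72.0°

At critical incidence the refracted ray runs along the interface (θ₂ = 90°), so sin θ_c = V₁/V₂.
θ_c = arcsin(1762/5701) = arcsin 0.3091 = 18.00°.
Measured from the interface: 90° − 18.00° = 72.00°.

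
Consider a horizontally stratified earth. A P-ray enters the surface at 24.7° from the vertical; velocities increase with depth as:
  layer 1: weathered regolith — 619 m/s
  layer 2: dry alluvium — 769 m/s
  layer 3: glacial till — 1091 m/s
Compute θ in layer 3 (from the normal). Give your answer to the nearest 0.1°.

47.4°

Ray parameter p = sin 24.7° / 619 = 6.7507e-04 s/m.
sin θ_3 = p·V_3 = 6.7507e-04 × 1091 = 0.7365.
θ_3 = arcsin 0.7365 = 47.43°.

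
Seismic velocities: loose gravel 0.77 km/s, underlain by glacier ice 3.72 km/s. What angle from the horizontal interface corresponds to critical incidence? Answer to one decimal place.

Critical incidence: sin θ_c = V₁/V₂ = 0.77/3.72 = 0.2070.
θ_c = arcsin 0.2070 = 11.95°.
Measured from the interface: 90° − 11.95° = 78.05°.

78.1°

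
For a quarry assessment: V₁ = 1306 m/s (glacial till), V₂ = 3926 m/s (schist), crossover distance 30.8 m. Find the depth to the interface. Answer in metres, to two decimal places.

h = (x_cross/2)·√((V₂−V₁)/(V₂+V₁)).
(V₂−V₁)/(V₂+V₁) = (3926−1306)/(3926+1306) = 0.5008; √ = 0.7076.
h = (30.8/2)·0.7076 = 10.90 m.

10.90 m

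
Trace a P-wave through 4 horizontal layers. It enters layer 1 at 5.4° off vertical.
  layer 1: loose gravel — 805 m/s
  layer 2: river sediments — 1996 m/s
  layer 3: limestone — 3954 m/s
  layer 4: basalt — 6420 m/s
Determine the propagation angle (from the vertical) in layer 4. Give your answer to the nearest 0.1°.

Ray parameter p = sin 5.4° / 805 = 1.1690e-04 s/m.
sin θ_4 = p·V_4 = 1.1690e-04 × 6420 = 0.7505.
θ_4 = arcsin 0.7505 = 48.64°.

48.6°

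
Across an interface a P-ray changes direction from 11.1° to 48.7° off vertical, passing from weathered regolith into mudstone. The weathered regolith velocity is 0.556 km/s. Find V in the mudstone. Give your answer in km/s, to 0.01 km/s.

2.17 km/s

Snell's law: sin 11.1°/V₁ = sin 48.7°/V₂.
V₂ = V₁·sin 48.7°/sin 11.1° = 0.556 × 3.9022 = 2.17 km/s.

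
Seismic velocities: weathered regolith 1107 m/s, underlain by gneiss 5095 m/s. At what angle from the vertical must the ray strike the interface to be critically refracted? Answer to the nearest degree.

Critical incidence: sin θ_c = V₁/V₂ = 1107/5095 = 0.2173.
θ_c = arcsin 0.2173 = 12.55°.

13°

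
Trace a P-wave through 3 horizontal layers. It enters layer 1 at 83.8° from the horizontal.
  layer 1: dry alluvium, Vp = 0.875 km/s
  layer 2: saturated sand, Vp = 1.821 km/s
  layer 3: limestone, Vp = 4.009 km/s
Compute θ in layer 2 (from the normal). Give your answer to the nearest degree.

13°

From the normal: θ₁ = 90° − 83.8° = 6.2°.
Ray parameter p = sin 6.2° / 0.875 = 1.2343e-01 s/km.
sin θ_2 = p·V_2 = 1.2343e-01 × 1.821 = 0.2248.
θ_2 = arcsin 0.2248 = 12.99°.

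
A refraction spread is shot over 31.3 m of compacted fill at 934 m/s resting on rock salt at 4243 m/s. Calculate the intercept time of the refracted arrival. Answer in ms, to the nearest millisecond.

65 ms

tᵢ = 2h·√(V₂²−V₁²)/(V₁V₂).
√(V₂²−V₁²) = √(4243²−934²) = 4138.9 m/s.
tᵢ = 2·31.3·4138.9/(934·4243) = 0.06538 s.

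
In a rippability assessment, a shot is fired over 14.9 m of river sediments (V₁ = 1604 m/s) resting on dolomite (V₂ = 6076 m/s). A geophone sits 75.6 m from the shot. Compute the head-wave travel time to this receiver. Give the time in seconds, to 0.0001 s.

0.0304 s

t = x/V₂ + 2h·√(V₂²−V₁²)/(V₁V₂).
√(V₂²−V₁²) = √(6076²−1604²) = 5860.5 m/s; delay term = 2·14.9·5860.5/(1604·6076) = 0.01792 s.
t = 75.6/6076 + 0.01792 = 0.03036 s.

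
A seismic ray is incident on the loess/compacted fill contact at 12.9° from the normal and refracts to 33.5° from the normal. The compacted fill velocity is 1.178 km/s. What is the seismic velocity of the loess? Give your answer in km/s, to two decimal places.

sin 12.9° = 0.2233; sin 33.5° = 0.5519.
V₁ = V₂·(sin θ₁/sin θ₂) = 1.178·(0.2233/0.5519) = 0.48 km/s.

0.48 km/s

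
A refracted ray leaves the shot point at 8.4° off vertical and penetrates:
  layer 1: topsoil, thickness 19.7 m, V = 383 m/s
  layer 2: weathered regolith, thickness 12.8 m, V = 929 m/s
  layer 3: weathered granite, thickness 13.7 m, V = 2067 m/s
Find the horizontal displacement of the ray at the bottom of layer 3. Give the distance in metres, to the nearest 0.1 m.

Apply Snell's law at each interface; in layer i the horizontal offset is hᵢ·tan θᵢ.
Layer 1: θ = 8.40°; offset = 19.7·tan 8.40° = 2.909 m.
Layer 2: sin θ = 929·sin 8.4°/383 = 0.3543, θ = 20.75°; offset = 12.8·tan 20.75° = 4.850 m.
Layer 3: sin θ = 2067·sin 8.4°/383 = 0.7884, θ = 52.04°; offset = 13.7·tan 52.04° = 17.558 m.
Σ offsets = 25.317 m.

25.3 m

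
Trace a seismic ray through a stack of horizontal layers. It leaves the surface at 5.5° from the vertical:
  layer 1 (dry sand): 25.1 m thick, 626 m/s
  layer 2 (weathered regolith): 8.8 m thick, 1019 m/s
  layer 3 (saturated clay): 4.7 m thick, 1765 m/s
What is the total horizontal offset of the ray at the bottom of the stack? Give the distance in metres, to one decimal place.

Ray parameter p = sin 5.5° / 626 m/s = 1.5311e-04 s/m.
Layer 1: θ = 5.50°; offset = 25.1·tan 5.50° = 2.417 m.
Layer 2: sin θ = p·1019 = 0.1560 → θ = 8.98°; offset = 8.8·tan 8.98° = 1.390 m.
Layer 3: sin θ = p·1765 = 0.2702 → θ = 15.68°; offset = 4.7·tan 15.68° = 1.319 m.
Total horizontal offset = 5.126 m.

5.1 m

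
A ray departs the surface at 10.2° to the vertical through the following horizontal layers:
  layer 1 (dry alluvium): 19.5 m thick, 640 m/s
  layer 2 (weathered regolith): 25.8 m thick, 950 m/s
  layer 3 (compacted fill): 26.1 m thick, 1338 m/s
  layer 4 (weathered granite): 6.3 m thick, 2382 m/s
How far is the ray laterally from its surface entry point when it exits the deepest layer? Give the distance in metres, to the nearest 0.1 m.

Ray parameter p = sin 10.2° / 640 m/s = 2.7669e-04 s/m.
Layer 1: θ = 10.20°; offset = 19.5·tan 10.20° = 3.509 m.
Layer 2: sin θ = p·950 = 0.2629 → θ = 15.24°; offset = 25.8·tan 15.24° = 7.029 m.
Layer 3: sin θ = p·1338 = 0.3702 → θ = 21.73°; offset = 26.1·tan 21.73° = 10.402 m.
Layer 4: sin θ = p·2382 = 0.6591 → θ = 41.23°; offset = 6.3·tan 41.23° = 5.521 m.
Σ offsets = 26.460 m.

26.5 m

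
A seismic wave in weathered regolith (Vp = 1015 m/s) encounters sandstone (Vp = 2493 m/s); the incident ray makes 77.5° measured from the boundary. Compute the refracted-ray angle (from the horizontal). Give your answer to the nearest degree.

Convert to the normal: θ₁ = 90° − 77.5° = 12.5°.
Snell's law: sin θ₂ = (V₂/V₁)·sin θ₁ = (2493/1015)·sin 12.5° = 0.5316.
θ₂ = arcsin 0.5316 = 32.11° from the normal.
From the interface: 90° − 32.11° = 57.89°.

58°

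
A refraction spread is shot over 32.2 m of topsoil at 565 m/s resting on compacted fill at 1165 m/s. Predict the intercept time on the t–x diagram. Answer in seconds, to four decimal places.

0.0997 s

θ_c = arcsin(V₁/V₂) = arcsin(565/1165) = 29.01°; cos θ_c = 0.8745.
tᵢ = 2h·cos θ_c / V₁ = 2·32.2·0.8745 / 565 = 0.09968 s.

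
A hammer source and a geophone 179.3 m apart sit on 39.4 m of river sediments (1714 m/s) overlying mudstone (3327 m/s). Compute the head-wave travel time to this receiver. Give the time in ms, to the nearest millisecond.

t = x/V₂ + 2h·√(V₂²−V₁²)/(V₁V₂).
√(V₂²−V₁²) = √(3327²−1714²) = 2851.5 m/s; delay term = 2·39.4·2851.5/(1714·3327) = 0.03940 s.
t = 179.3/3327 + 0.03940 = 0.09330 s.

93 ms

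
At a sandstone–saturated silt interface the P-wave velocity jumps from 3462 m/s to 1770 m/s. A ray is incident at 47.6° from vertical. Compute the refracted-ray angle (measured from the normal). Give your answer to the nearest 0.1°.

Snell's law: sin θ₂ = (V₂/V₁)·sin θ₁ = (1770/3462)·sin 47.6° = 0.3775.
θ₂ = arcsin 0.3775 = 22.18° from the normal.

22.2°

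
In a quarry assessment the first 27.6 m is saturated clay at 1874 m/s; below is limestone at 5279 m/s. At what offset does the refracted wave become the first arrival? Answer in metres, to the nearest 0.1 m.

80.0 m

x_cross = 2h·√((V₂+V₁)/(V₂−V₁)).
(V₂+V₁)/(V₂−V₁) = (5279+1874)/(5279−1874) = 2.1007; √ = 1.4494.
x_cross = 2·27.6·1.4494 = 80.01 m.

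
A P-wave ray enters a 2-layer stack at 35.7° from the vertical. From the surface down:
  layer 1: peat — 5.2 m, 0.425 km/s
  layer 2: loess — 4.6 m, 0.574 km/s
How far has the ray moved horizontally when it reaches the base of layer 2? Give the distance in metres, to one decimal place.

Apply Snell's law at each interface; in layer i the horizontal offset is hᵢ·tan θᵢ.
Layer 1: θ = 35.70°; offset = 5.2·tan 35.70° = 3.737 m.
Layer 2: sin θ = 0.574·sin 35.7°/0.425 = 0.7881, θ = 52.01°; offset = 4.6·tan 52.01° = 5.890 m.
Σ offsets = 9.627 m.

9.6 m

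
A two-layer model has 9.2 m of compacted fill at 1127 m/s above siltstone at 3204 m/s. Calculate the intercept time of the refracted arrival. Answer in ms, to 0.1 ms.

θ_c = arcsin(V₁/V₂) = arcsin(1127/3204) = 20.59°; cos θ_c = 0.9361.
tᵢ = 2h·cos θ_c / V₁ = 2·9.2·0.9361 / 1127 = 0.01528 s.

15.3 ms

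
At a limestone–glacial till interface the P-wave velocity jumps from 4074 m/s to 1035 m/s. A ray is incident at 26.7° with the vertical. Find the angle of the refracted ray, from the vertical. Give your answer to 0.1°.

6.6°

sin θ₁/V₁ = sin θ₂/V₂ ⇒ sin θ₂ = 1035·sin 26.7°/4074 = 1035·0.4493/4074 = 0.1141.
θ₂ = sin⁻¹(0.1141) = 6.55° (from vertical).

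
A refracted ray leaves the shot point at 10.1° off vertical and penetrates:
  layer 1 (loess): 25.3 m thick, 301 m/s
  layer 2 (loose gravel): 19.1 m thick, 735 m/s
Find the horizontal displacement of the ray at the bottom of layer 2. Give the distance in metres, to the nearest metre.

p = sin θ₁/V₁ = sin 10.1°/301 = 5.8261e-04 s/m is conserved through the stack.
Layer 1: θ = 10.10°; offset = 25.3·tan 10.10° = 4.507 m.
Layer 2: sin θ = p·735 = 0.4282 → θ = 25.35°; offset = 19.1·tan 25.35° = 9.051 m.
Total horizontal offset = 13.557 m.

14 m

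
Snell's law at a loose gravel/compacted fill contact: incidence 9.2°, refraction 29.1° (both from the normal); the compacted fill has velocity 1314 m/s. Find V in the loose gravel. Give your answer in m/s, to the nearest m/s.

Snell's law: sin 9.2°/V₁ = sin 29.1°/V₂.
V₁ = V₂·sin 9.2°/sin 29.1° = 1314 × 0.3287 = 431.97 m/s.

432 m/s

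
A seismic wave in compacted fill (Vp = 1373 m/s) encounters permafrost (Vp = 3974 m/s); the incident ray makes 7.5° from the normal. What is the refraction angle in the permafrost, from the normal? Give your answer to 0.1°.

22.2°

Snell's law: sin θ₂ = (V₂/V₁)·sin θ₁ = (3974/1373)·sin 7.5° = 0.3778.
θ₂ = arcsin 0.3778 = 22.20° from the normal.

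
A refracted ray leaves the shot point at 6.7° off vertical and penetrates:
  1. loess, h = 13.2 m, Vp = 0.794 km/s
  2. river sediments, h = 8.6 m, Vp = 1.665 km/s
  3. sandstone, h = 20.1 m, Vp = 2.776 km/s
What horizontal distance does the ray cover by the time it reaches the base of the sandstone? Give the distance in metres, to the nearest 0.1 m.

12.7 m

Ray parameter p = sin 6.7° / 0.794 km/s = 1.4694e-01 s/km.
Layer 1: θ = 6.70°; offset = 13.2·tan 6.70° = 1.551 m.
Layer 2: sin θ = p·1.665 = 0.2447 → θ = 14.16°; offset = 8.6·tan 14.16° = 2.170 m.
Layer 3: sin θ = p·2.776 = 0.4079 → θ = 24.07°; offset = 20.1·tan 24.07° = 8.980 m.
Σ offsets = 12.701 m.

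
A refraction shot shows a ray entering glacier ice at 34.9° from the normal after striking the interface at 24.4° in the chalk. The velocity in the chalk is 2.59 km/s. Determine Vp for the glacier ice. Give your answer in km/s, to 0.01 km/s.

sin 24.4° = 0.4131; sin 34.9° = 0.5721.
V₂ = V₁·(sin θ₂/sin θ₁) = 2.59·(0.5721/0.4131) = 3.59 km/s.

3.59 km/s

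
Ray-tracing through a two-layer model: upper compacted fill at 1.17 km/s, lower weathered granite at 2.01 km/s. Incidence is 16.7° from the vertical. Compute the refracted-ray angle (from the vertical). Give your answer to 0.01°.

Snell's law: sin θ₂ = (V₂/V₁)·sin θ₁ = (2.01/1.17)·sin 16.7° = 0.4937.
θ₂ = sin⁻¹(0.4937) = 29.58° (from vertical).

29.58°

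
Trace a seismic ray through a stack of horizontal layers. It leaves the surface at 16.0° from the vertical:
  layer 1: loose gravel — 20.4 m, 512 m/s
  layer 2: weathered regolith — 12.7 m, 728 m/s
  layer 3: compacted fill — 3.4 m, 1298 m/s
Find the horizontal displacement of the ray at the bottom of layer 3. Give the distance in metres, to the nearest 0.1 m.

p = sin θ₁/V₁ = sin 16.0°/512 = 5.3835e-04 s/m is conserved through the stack.
Layer 1: θ = 16.00°; offset = 20.4·tan 16.00° = 5.850 m.
Layer 2: sin θ = p·728 = 0.3919 → θ = 23.07°; offset = 12.7·tan 23.07° = 5.410 m.
Layer 3: sin θ = p·1298 = 0.6988 → θ = 44.33°; offset = 3.4·tan 44.33° = 3.321 m.
Summing the layer offsets gives 14.581 m.

14.6 m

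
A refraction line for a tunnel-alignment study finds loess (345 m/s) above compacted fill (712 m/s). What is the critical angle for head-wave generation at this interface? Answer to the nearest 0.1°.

29.0°

Critical incidence: sin θ_c = V₁/V₂ = 345/712 = 0.4846.
θ_c = arcsin 0.4846 = 28.98°.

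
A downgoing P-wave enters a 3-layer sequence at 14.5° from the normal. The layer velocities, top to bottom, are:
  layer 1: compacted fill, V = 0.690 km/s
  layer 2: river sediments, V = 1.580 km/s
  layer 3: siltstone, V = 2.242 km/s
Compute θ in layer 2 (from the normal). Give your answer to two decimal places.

34.98°

Ray parameter p = sin 14.5° / 0.690 = 3.6287e-01 s/km.
sin θ_2 = p·V_2 = 3.6287e-01 × 1.580 = 0.5733.
θ_2 = 34.98° from the vertical.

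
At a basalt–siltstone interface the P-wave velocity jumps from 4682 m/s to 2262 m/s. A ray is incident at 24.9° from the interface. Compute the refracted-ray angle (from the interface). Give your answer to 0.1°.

Angle from the normal: 90° − 24.9° = 65.1°.
sin θ₁/V₁ = sin θ₂/V₂ ⇒ sin θ₂ = 2262·sin 65.1°/4682 = 2262·0.9070/4682 = 0.4382.
θ₂ = arcsin 0.4382 = 25.99° from the normal.
From the interface: 90° − 25.99° = 64.01°.

64.0°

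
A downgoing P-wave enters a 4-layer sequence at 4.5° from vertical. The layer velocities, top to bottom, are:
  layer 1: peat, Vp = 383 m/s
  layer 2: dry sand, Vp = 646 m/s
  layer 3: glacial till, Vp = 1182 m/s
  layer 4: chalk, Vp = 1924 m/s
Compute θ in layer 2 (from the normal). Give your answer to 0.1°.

Snell's law across each interface conserves sin θ / V, so sin θ_2 = V_2·sin θ₁/V₁.
sin θ_2 = 646 × sin 4.5° / 383 = 0.1323.
θ_2 = 7.60° from the vertical.

7.6°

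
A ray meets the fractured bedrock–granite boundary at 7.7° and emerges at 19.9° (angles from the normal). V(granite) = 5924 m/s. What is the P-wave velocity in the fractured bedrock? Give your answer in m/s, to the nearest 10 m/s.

sin 7.7° = 0.1340; sin 19.9° = 0.3404.
V₁ = V₂·(sin θ₁/sin θ₂) = 5924·(0.1340/0.3404) = 2331.91 m/s.

2330 m/s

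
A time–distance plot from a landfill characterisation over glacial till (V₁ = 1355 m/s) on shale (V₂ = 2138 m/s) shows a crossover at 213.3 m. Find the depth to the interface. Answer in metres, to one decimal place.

50.5 m

h = (x_cross/2)·√((V₂−V₁)/(V₂+V₁)).
(V₂−V₁)/(V₂+V₁) = (2138−1355)/(2138+1355) = 0.2242; √ = 0.4735.
h = (213.3/2)·0.4735 = 50.49 m.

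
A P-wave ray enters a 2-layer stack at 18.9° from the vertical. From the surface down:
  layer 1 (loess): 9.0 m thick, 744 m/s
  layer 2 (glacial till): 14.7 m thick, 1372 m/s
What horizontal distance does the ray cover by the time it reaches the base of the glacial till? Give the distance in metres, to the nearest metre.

14 m

p = sin θ₁/V₁ = sin 18.9°/744 = 4.3537e-04 s/m is conserved through the stack.
Layer 1: θ = 18.90°; offset = 9.0·tan 18.90° = 3.081 m.
Layer 2: sin θ = p·1372 = 0.5973 → θ = 36.68°; offset = 14.7·tan 36.68° = 10.949 m.
Total horizontal offset = 14.030 m.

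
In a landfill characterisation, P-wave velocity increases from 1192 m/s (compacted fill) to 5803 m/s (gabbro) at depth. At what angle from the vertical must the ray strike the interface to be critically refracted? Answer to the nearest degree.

Critical incidence: sin θ_c = V₁/V₂ = 1192/5803 = 0.2054.
θ_c = arcsin 0.2054 = 11.85°.

12°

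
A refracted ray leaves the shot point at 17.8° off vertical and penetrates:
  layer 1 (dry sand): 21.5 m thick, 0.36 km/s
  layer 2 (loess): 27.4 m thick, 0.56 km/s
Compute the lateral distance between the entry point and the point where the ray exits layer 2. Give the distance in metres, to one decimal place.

21.7 m

p = sin θ₁/V₁ = sin 17.8°/0.36 = 8.4915e-01 s/km is conserved through the stack.
Layer 1: θ = 17.80°; offset = 21.5·tan 17.80° = 6.903 m.
Layer 2: sin θ = p·0.56 = 0.4755 → θ = 28.39°; offset = 27.4·tan 28.39° = 14.811 m.
Σ offsets = 21.714 m.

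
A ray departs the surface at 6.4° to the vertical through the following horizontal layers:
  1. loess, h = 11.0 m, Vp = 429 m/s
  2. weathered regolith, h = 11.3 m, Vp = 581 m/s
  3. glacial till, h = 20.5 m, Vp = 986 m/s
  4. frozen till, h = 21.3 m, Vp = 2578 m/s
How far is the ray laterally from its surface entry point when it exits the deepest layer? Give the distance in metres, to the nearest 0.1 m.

Ray parameter p = sin 6.4° / 429 m/s = 2.5983e-04 s/m.
Layer 1: θ = 6.40°; offset = 11.0·tan 6.40° = 1.234 m.
Layer 2: sin θ = p·581 = 0.1510 → θ = 8.68°; offset = 11.3·tan 8.68° = 1.726 m.
Layer 3: sin θ = p·986 = 0.2562 → θ = 14.84°; offset = 20.5·tan 14.84° = 5.433 m.
Layer 4: sin θ = p·2578 = 0.6699 → θ = 42.06°; offset = 21.3·tan 42.06° = 19.216 m.
Σ offsets = 27.609 m.

27.6 m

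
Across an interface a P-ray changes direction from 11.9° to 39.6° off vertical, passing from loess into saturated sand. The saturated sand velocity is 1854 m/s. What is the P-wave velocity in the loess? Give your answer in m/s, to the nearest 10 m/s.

sin 11.9° = 0.2062; sin 39.6° = 0.6374.
V₁ = V₂·(sin θ₁/sin θ₂) = 1854·(0.2062/0.6374) = 599.76 m/s.

600 m/s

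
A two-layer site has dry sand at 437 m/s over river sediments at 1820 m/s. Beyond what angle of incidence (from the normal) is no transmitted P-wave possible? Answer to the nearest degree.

14°

Critical incidence: sin θ_c = V₁/V₂ = 437/1820 = 0.2401.
θ_c = arcsin 0.2401 = 13.89°.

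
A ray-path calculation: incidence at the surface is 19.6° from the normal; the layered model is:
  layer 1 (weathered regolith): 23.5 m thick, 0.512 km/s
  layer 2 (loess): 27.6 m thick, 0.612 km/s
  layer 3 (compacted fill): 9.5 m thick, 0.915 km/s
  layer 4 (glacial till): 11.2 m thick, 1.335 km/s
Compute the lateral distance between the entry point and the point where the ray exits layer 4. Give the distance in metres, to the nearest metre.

48 m

p = sin θ₁/V₁ = sin 19.6°/0.512 = 6.5518e-01 s/km is conserved through the stack.
Layer 1: θ = 19.60°; offset = 23.5·tan 19.60° = 8.368 m.
Layer 2: sin θ = p·0.612 = 0.4010 → θ = 23.64°; offset = 27.6·tan 23.64° = 12.080 m.
Layer 3: sin θ = p·0.915 = 0.5995 → θ = 36.83°; offset = 9.5·tan 36.83° = 7.116 m.
Layer 4: sin θ = p·1.335 = 0.8747 → θ = 61.01°; offset = 11.2·tan 61.01° = 20.210 m.
Summing the layer offsets gives 47.774 m.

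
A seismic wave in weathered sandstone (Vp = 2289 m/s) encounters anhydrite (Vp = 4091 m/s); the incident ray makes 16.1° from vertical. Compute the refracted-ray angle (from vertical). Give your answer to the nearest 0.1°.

Snell's law: sin θ₂ = (V₂/V₁)·sin θ₁ = (4091/2289)·sin 16.1° = 0.4956.
θ₂ = arcsin 0.4956 = 29.71° from the normal.

29.7°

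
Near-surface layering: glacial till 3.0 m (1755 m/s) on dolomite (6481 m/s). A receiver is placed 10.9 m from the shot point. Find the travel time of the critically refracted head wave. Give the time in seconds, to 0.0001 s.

0.0050 s

θ_c = arcsin(V₁/V₂) = arcsin(1755/6481) = 15.71°, cos θ_c = 0.9626.
Intercept time tᵢ = 2h cos θ_c / V₁ = 2·3.0·0.9626/1755 = 0.00329 s.
t = x/V₂ + tᵢ = 10.9/6481 + 0.00329 = 0.00497 s.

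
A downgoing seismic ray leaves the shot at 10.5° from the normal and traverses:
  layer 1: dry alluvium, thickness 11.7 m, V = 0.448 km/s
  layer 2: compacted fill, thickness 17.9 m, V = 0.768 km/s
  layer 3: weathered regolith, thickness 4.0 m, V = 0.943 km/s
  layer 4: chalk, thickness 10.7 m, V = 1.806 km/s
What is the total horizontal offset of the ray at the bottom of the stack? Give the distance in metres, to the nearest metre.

21 m

Ray parameter p = sin 10.5° / 0.448 km/s = 4.0678e-01 s/km.
Layer 1: θ = 10.50°; offset = 11.7·tan 10.50° = 2.168 m.
Layer 2: sin θ = p·0.768 = 0.3124 → θ = 18.20°; offset = 17.9·tan 18.20° = 5.887 m.
Layer 3: sin θ = p·0.943 = 0.3836 → θ = 22.56°; offset = 4.0·tan 22.56° = 1.661 m.
Layer 4: sin θ = p·1.806 = 0.7346 → θ = 47.28°; offset = 10.7·tan 47.28° = 11.586 m.
Total horizontal offset = 21.303 m.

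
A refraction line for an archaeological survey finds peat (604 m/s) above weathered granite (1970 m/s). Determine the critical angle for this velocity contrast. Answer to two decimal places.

17.85°

Critical incidence: sin θ_c = V₁/V₂ = 604/1970 = 0.3066.
θ_c = arcsin 0.3066 = 17.85°.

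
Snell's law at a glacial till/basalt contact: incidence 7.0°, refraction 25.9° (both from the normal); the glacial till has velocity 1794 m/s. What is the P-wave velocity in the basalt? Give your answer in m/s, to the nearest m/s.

6430 m/s

Snell's law: sin 7.0°/V₁ = sin 25.9°/V₂.
V₂ = V₁·sin 25.9°/sin 7.0° = 1794 × 3.5842 = 6430.02 m/s.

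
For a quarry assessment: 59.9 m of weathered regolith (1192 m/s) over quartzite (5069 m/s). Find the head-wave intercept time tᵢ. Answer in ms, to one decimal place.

tᵢ = 2h·√(V₂²−V₁²)/(V₁V₂).
√(V₂²−V₁²) = √(5069²−1192²) = 4926.9 m/s.
tᵢ = 2·59.9·4926.9/(1192·5069) = 0.09769 s.

97.7 ms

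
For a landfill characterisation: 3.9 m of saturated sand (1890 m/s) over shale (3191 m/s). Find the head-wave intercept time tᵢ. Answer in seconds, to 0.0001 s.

0.0033 s

θ_c = arcsin(V₁/V₂) = arcsin(1890/3191) = 36.32°; cos θ_c = 0.8057.
tᵢ = 2h·cos θ_c / V₁ = 2·3.9·0.8057 / 1890 = 0.00333 s.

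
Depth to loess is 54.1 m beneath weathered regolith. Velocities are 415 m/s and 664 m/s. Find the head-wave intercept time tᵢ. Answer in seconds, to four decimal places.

0.2035 s

θ_c = arcsin(V₁/V₂) = arcsin(415/664) = 38.68°; cos θ_c = 0.7806.
tᵢ = 2h·cos θ_c / V₁ = 2·54.1·0.7806 / 415 = 0.20353 s.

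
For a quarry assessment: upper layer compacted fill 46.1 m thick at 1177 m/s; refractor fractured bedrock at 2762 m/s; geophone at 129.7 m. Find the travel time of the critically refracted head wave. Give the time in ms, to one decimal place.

θ_c = arcsin(V₁/V₂) = arcsin(1177/2762) = 25.22°, cos θ_c = 0.9047.
Intercept time tᵢ = 2h cos θ_c / V₁ = 2·46.1·0.9047/1177 = 0.07087 s.
t = x/V₂ + tᵢ = 129.7/2762 + 0.07087 = 0.11782 s.

117.8 ms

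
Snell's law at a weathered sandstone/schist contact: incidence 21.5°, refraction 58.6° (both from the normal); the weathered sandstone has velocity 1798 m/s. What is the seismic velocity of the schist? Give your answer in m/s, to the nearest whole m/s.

4187 m/s

Snell's law: sin 21.5°/V₁ = sin 58.6°/V₂.
V₂ = V₁·sin 58.6°/sin 21.5° = 1798 × 2.3289 = 4187.39 m/s.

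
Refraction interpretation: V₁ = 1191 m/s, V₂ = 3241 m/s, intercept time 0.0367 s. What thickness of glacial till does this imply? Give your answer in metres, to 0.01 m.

23.50 m

h = tᵢ·V₁·V₂ / (2·√(V₂²−V₁²)).
√(V₂²−V₁²) = √(3241² − 1191²) = 3014.2 m/s.
h = 0.0367 s × 1191 × 3241 / (2 × 3014.2) = 23.50 m.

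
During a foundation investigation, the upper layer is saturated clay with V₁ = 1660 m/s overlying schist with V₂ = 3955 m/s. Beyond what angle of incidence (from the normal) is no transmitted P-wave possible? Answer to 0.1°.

24.8°

Critical incidence: sin θ_c = V₁/V₂ = 1660/3955 = 0.4197.
θ_c = arcsin 0.4197 = 24.82°.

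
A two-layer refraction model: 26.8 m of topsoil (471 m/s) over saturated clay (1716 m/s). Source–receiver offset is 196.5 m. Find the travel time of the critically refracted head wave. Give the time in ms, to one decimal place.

223.9 ms

t = x/V₂ + 2h·√(V₂²−V₁²)/(V₁V₂).
√(V₂²−V₁²) = √(1716²−471²) = 1650.1 m/s; delay term = 2·26.8·1650.1/(471·1716) = 0.10943 s.
t = 196.5/1716 + 0.10943 = 0.22394 s.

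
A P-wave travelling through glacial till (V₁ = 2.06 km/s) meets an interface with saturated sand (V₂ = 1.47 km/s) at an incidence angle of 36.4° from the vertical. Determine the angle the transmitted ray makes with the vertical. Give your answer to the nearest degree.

25°

Snell's law: sin θ₂ = (V₂/V₁)·sin θ₁ = (1.47/2.06)·sin 36.4° = 0.4235.
θ₂ = arcsin 0.4235 = 25.05° from the normal.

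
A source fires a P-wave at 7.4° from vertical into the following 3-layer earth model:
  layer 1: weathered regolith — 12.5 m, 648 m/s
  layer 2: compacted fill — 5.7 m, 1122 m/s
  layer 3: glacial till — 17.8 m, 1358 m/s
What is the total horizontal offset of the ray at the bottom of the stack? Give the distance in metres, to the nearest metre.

8 m

Ray parameter p = sin 7.4° / 648 m/s = 1.9876e-04 s/m.
Layer 1: θ = 7.40°; offset = 12.5·tan 7.40° = 1.623 m.
Layer 2: sin θ = p·1122 = 0.2230 → θ = 12.89°; offset = 5.7·tan 12.89° = 1.304 m.
Layer 3: sin θ = p·1358 = 0.2699 → θ = 15.66°; offset = 17.8·tan 15.66° = 4.990 m.
Summing the layer offsets gives 7.917 m.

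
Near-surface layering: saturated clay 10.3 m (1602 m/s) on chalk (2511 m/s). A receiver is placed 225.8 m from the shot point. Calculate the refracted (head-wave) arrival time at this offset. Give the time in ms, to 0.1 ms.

θ_c = arcsin(V₁/V₂) = arcsin(1602/2511) = 39.64°, cos θ_c = 0.7700.
Intercept time tᵢ = 2h cos θ_c / V₁ = 2·10.3·0.7700/1602 = 0.00990 s.
t = x/V₂ + tᵢ = 225.8/2511 + 0.00990 = 0.09983 s.

99.8 ms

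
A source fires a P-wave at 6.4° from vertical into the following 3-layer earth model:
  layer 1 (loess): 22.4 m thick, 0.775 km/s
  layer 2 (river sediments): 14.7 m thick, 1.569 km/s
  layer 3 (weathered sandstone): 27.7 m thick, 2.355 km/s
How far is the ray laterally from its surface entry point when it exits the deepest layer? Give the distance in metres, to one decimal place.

Ray parameter p = sin 6.4° / 0.775 km/s = 1.4383e-01 s/km.
Layer 1: θ = 6.40°; offset = 22.4·tan 6.40° = 2.513 m.
Layer 2: sin θ = p·1.569 = 0.2257 → θ = 13.04°; offset = 14.7·tan 13.04° = 3.405 m.
Layer 3: sin θ = p·2.355 = 0.3387 → θ = 19.80°; offset = 27.7·tan 19.80° = 9.972 m.
Σ offsets = 15.890 m.

15.9 m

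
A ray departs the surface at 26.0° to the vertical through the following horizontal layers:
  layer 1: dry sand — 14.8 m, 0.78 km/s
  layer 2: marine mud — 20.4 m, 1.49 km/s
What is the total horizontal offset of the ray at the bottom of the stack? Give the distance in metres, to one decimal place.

38.5 m

Ray parameter p = sin 26.0° / 0.78 km/s = 5.6201e-01 s/km.
Layer 1: θ = 26.00°; offset = 14.8·tan 26.00° = 7.218 m.
Layer 2: sin θ = p·1.49 = 0.8374 → θ = 56.87°; offset = 20.4·tan 56.87° = 31.254 m.
Total horizontal offset = 38.472 m.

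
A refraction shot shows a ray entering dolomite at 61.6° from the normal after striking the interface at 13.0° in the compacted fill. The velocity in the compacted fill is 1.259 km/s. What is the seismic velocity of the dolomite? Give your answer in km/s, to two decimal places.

4.92 km/s

Snell's law: sin 13.0°/V₁ = sin 61.6°/V₂.
V₂ = V₁·sin 61.6°/sin 13.0° = 1.259 × 3.9104 = 4.92 km/s.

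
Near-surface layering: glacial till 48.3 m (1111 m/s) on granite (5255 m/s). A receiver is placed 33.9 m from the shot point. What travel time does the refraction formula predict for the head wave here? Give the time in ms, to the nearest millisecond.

t = x/V₂ + 2h·√(V₂²−V₁²)/(V₁V₂).
√(V₂²−V₁²) = √(5255²−1111²) = 5136.2 m/s; delay term = 2·48.3·5136.2/(1111·5255) = 0.08498 s.
t = 33.9/5255 + 0.08498 = 0.09143 s.

91 ms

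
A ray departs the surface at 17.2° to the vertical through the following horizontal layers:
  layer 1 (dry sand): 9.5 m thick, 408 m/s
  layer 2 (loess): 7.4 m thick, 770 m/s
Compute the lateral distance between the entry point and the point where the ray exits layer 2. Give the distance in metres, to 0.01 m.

7.92 m

p = sin θ₁/V₁ = sin 17.2°/408 = 7.2477e-04 s/m is conserved through the stack.
Layer 1: θ = 17.20°; offset = 9.5·tan 17.20° = 2.9407 m.
Layer 2: sin θ = p·770 = 0.5581 → θ = 33.92°; offset = 7.4·tan 33.92° = 4.9769 m.
Σ offsets = 7.9176 m.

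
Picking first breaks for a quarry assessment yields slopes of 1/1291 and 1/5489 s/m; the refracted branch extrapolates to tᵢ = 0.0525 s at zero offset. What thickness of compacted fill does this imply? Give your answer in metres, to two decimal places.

θ_c = arcsin(1291/5489) = 13.60°; cos θ_c = 0.9719.
tᵢ = 2h cos θ_c/V₁ ⇒ h = tᵢ·V₁/(2 cos θ_c) = 0.0525·1291/(2·0.9719) = 34.87 m.

34.87 m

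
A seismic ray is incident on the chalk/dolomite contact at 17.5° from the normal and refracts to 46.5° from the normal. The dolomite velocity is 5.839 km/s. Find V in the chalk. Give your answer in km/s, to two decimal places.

Snell's law: sin 17.5°/V₁ = sin 46.5°/V₂.
V₁ = V₂·sin 17.5°/sin 46.5° = 5.839 × 0.4146 = 2.42 km/s.

2.42 km/s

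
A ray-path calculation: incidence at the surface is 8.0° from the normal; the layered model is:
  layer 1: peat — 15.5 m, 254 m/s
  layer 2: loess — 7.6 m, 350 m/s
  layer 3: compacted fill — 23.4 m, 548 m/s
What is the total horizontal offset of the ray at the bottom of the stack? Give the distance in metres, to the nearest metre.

Apply Snell's law at each interface; in layer i the horizontal offset is hᵢ·tan θᵢ.
Layer 1: θ = 8.00°; offset = 15.5·tan 8.00° = 2.178 m.
Layer 2: sin θ = 350·sin 8.0°/254 = 0.1918, θ = 11.06°; offset = 7.6·tan 11.06° = 1.485 m.
Layer 3: sin θ = 548·sin 8.0°/254 = 0.3003, θ = 17.47°; offset = 23.4·tan 17.47° = 7.366 m.
Total horizontal offset = 11.029 m.

11 m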